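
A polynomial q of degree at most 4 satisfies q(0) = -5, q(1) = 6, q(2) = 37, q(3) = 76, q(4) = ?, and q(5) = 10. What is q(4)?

87

On equispaced nodes a degree-4 polynomial has vanishing fifth forward difference, so
  - q(0) + 5·q(1) - 10·q(2) + 10·q(3) - 5·q(4) + q(5) = 0.
Substituting the known values and solving for q(4):
  -5·q(4) = -435
  q(4) = 87.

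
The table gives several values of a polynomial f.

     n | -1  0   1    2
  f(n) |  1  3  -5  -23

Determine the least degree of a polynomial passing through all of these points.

2

Forward differences of the values at n = -1, 0, 1, 2:
  f  : 1  3  -5  -23
  Δ  : 2  -8  -18
  Δ^2: -10  -10
  Δ^3: 0
The second differences are constant (-10) and nonzero, while all higher differences vanish, so the minimal degree is 2.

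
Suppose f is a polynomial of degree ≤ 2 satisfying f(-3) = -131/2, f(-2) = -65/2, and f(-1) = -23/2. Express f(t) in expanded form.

f(t) = -6t^2 + 3t - 5/2

Write f(t) = at^2 + bt + c. Substituting each data point gives a linear system:
  9a - 3b + c = -131/2
  4a - 2b + c = -65/2
  a - b + c = -23/2
Solving the system yields a = -6, b = 3, c = -5/2.
So f(t) = -6t^2 + 3t - 5/2.
Check: f(-3) = -131/2. ✓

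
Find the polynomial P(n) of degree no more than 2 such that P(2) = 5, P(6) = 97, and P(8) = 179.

Write P(n) = an^2 + bn + c. Substituting each data point gives a linear system:
  4a + 2b + c = 5
  36a + 6b + c = 97
  64a + 8b + c = 179
Solving the system yields a = 3, b = -1, c = -5.
So P(n) = 3n^2 - n - 5.
Check: P(2) = 5. ✓

P(n) = 3n^2 - n - 5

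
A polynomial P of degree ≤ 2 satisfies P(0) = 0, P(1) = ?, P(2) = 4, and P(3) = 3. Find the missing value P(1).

3

The 3 known points determine the degree-2 polynomial uniquely.
Write P(t) = at^2 + bt + c. Substituting each data point gives a linear system:
  c = 0
  4a + 2b + c = 4
  9a + 3b + c = 3
Solving the system yields a = -1, b = 4, c = 0.
So P(t) = -t² + 4t.
Then P(1) = 3.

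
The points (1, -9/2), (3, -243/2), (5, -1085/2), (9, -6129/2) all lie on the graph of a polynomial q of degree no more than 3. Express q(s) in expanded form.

q(s) = -4s^3 - 2s^2 + (3/2)s

Using the Lagrange interpolation formula with nodes 1, 3, 5, 9:
  L_0(s) = (s - 3)(s - 5)(s - 9) / -64
  L_1(s) = (s - 1)(s - 5)(s - 9) / 24
  L_2(s) = (s - 1)(s - 3)(s - 9) / -32
  L_3(s) = (s - 1)(s - 3)(s - 5) / 192
Then q(s) = -9/2·L_0(s) - 243/2·L_1(s) - 1085/2·L_2(s) - 6129/2·L_3(s).
Expanding and collecting terms gives q(s) = -4s^3 - 2s^2 + (3/2)s.
Check: q(9) = -6129/2. ✓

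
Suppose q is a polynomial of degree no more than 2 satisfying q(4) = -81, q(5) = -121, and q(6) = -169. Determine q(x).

q(x) = -4x^2 - 4x - 1

Write q(x) = ax^2 + bx + c. Substituting each data point gives a linear system:
  16a + 4b + c = -81
  25a + 5b + c = -121
  36a + 6b + c = -169
Solving the system yields a = -4, b = -4, c = -1.
So q(x) = -4x^2 - 4x - 1.
Check: q(6) = -169. ✓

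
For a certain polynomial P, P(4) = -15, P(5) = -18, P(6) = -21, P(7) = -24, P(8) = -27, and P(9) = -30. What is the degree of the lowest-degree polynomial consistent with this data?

Forward differences of the values at x = 4, 5, 6, 7, 8, 9:
  P  : -15  -18  -21  -24  -27  -30
  Δ  : -3  -3  -3  -3  -3
  Δ^2: 0  0  0  0
  Δ^3: 0  0  0
  Δ^4: 0  0
  Δ^5: 0
The first differences are constant (-3) and nonzero, while all higher differences vanish, so the minimal degree is 1.

1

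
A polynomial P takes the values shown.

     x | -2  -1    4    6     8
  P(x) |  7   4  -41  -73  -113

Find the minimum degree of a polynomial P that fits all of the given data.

Divided differences on the nodes -2, -1, 4, 6, 8:
  order 0: 7  4  -41  -73  -113
  order 1: -3  -9  -16  -20
  order 2: -1  -1  -1
  order 3: 0  0
  order 4: 0
The order-2 divided differences are all -1 (nonzero) and every higher order vanishes, so the data lies on a polynomial of degree exactly 2.

2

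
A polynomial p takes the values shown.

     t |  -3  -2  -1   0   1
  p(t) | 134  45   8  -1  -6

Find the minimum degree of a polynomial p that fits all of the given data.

3

Forward differences of the values at t = -3, -2, -1, 0, 1:
  p  : 134  45  8  -1  -6
  Δ  : -89  -37  -9  -5
  Δ^2: 52  28  4
  Δ^3: -24  -24
  Δ^4: 0
The third differences are constant (-24) and nonzero, while all higher differences vanish, so the minimal degree is 3.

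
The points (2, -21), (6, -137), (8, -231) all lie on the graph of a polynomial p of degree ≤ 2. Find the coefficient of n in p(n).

-5

Write p(n) = an^2 + bn + c. Substituting each data point gives a linear system:
  4a + 2b + c = -21
  36a + 6b + c = -137
  64a + 8b + c = -231
Solving the system yields a = -3, b = -5, c = 1.
So p(n) = -3n² - 5n + 1.
The coefficient of n is -5.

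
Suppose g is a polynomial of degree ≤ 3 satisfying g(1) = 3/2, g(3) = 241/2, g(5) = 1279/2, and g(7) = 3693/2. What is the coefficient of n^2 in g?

-4

Write g(n) = an^3 + bn^2 + cn + d. Substituting each data point gives a linear system:
  a + b + c + d = 3/2
  27a + 9b + 3c + d = 241/2
  125a + 25b + 5c + d = 1279/2
  343a + 49b + 7c + d = 3693/2
Solving the system yields a = 6, b = -4, c = -5/2, d = 2.
So g(n) = 6n^3 - 4n^2 - (5/2)n + 2.
The coefficient of n^2 is -4.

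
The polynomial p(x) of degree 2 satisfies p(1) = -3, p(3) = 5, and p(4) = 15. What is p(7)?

69

Write p(x) = ax^2 + bx + c. Substituting each data point gives a linear system:
  a + b + c = -3
  9a + 3b + c = 5
  16a + 4b + c = 15
Solving the system yields a = 2, b = -4, c = -1.
So p(x) = 2x² - 4x - 1.
Then p(7) = 69.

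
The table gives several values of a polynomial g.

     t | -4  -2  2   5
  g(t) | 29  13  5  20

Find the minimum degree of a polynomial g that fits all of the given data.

2

Divided differences on the nodes -4, -2, 2, 5:
  order 0: 29  13  5  20
  order 1: -8  -2  5
  order 2: 1  1
  order 3: 0
The order-2 divided differences are all 1 (nonzero) and every higher order vanishes, so the data lies on a polynomial of degree exactly 2.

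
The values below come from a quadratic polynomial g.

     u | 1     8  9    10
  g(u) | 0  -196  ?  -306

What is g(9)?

-248

The 3 known points determine the degree-2 polynomial uniquely.
Write g(u) = au^2 + bu + c. Substituting each data point gives a linear system:
  a + b + c = 0
  64a + 8b + c = -196
  100a + 10b + c = -306
Solving the system yields a = -3, b = -1, c = 4.
So g(u) = -3u^2 - u + 4.
Then g(9) = -248.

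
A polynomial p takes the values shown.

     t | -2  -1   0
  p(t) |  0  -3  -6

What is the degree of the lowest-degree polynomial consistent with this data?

Forward differences of the values at t = -2, -1, 0:
  p  : 0  -3  -6
  Δ  : -3  -3
  Δ^2: 0
The first differences are constant (-3) and nonzero, while all higher differences vanish, so the minimal degree is 1.

1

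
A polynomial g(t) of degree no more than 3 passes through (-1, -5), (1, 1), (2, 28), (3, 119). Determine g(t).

Write g(t) = at^3 + bt^2 + ct + d. Substituting each data point gives a linear system:
  -a + b - c + d = -5
  a + b + c + d = 1
  8a + 4b + 2c + d = 28
  27a + 9b + 3c + d = 119
Solving the system yields a = 6, b = -4, c = -3, d = 2.
So g(t) = 6t³ - 4t² - 3t + 2.
Check: g(-1) = -5. ✓

g(t) = 6t^3 - 4t^2 - 3t + 2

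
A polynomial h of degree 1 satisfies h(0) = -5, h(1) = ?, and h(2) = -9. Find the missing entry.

-7

The 2 known points determine the degree-1 polynomial uniquely.
Write h(n) = an + b. Substituting each data point gives a linear system:
  b = -5
  2a + b = -9
Solving the system yields a = -2, b = -5.
So h(n) = -2n - 5.
Then h(1) = -7.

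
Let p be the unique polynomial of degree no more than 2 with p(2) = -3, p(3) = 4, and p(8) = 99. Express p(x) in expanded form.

Using the Lagrange interpolation formula with nodes 2, 3, 8:
  L_0(x) = (x - 3)(x - 8) / 6
  L_1(x) = (x - 2)(x - 8) / -5
  L_2(x) = (x - 2)(x - 3) / 30
Then p(x) = -3·L_0(x) + 4·L_1(x) + 99·L_2(x).
Expanding and collecting terms gives p(x) = 2x² - 3x - 5.
Check: p(3) = 4. ✓

p(x) = 2x^2 - 3x - 5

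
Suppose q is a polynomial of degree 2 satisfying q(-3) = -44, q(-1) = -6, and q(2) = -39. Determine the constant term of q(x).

-5

Write q(x) = ax^2 + bx + c. Substituting each data point gives a linear system:
  9a - 3b + c = -44
  a - b + c = -6
  4a + 2b + c = -39
Solving the system yields a = -6, b = -5, c = -5.
So q(x) = -6x² - 5x - 5.
The constant term is -5.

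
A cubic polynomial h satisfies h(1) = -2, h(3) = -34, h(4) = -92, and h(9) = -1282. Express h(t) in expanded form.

Using the Lagrange interpolation formula with nodes 1, 3, 4, 9:
  L_0(t) = (t - 3)(t - 4)(t - 9) / -48
  L_1(t) = (t - 1)(t - 4)(t - 9) / 12
  L_2(t) = (t - 1)(t - 3)(t - 9) / -15
  L_3(t) = (t - 1)(t - 3)(t - 4) / 240
Then h(t) = -2·L_0(t) - 34·L_1(t) - 92·L_2(t) - 1282·L_3(t).
Expanding and collecting terms gives h(t) = -2t³ + 2t² + 2t - 4.
Check: h(1) = -2. ✓

h(t) = -2t^3 + 2t^2 + 2t - 4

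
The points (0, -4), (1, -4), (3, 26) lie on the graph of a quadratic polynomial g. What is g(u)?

Using the Lagrange interpolation formula with nodes 0, 1, 3:
  L_0(u) = (u - 1)(u - 3) / 3
  L_1(u) = u(u - 3) / -2
  L_2(u) = u(u - 1) / 6
Then g(u) = -4·L_0(u) - 4·L_1(u) + 26·L_2(u).
Expanding and collecting terms gives g(u) = 5u^2 - 5u - 4.
Check: g(0) = -4. ✓

g(u) = 5u^2 - 5u - 4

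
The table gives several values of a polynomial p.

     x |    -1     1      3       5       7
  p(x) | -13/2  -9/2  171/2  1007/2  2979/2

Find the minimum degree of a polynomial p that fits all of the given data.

3

Forward differences of the values at x = -1, 1, 3, 5, 7:
  p  : -13/2  -9/2  171/2  1007/2  2979/2
  Δ  : 2  90  418  986
  Δ^2: 88  328  568
  Δ^3: 240  240
  Δ^4: 0
The third differences are constant (240) and nonzero, while all higher differences vanish, so the minimal degree is 3.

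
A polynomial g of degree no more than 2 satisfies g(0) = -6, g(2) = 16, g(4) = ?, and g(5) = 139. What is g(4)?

86

The 3 known points determine the degree-2 polynomial uniquely.
Write g(u) = au^2 + bu + c. Substituting each data point gives a linear system:
  c = -6
  4a + 2b + c = 16
  25a + 5b + c = 139
Solving the system yields a = 6, b = -1, c = -6.
So g(u) = 6u^2 - u - 6.
Then g(4) = 86.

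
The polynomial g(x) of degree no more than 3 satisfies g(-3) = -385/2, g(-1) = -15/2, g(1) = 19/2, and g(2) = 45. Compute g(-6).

-1415

Using the Lagrange interpolation formula with nodes -3, -1, 1, 2:
  L_0(x) = (x + 1)(x - 1)(x - 2) / -40
  L_1(x) = (x + 3)(x - 1)(x - 2) / 12
  L_2(x) = (x + 3)(x + 1)(x - 2) / -8
  L_3(x) = (x + 3)(x + 1)(x - 1) / 15
Then g(x) = -385/2·L_0(x) - 15/2·L_1(x) + 19/2·L_2(x) + 45·L_3(x).
Expanding and collecting terms gives g(x) = 6x³ - 3x² + (5/2)x + 4.
Evaluating at x = -6: g(-6) = -1415.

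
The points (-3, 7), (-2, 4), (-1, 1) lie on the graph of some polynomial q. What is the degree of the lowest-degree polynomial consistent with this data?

1

Forward differences of the values at s = -3, -2, -1:
  q  : 7  4  1
  Δ  : -3  -3
  Δ^2: 0
The first differences are constant (-3) and nonzero, while all higher differences vanish, so the minimal degree is 1.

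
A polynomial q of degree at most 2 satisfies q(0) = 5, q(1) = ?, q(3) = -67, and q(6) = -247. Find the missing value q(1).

The 3 known points determine the degree-2 polynomial uniquely.
Write q(n) = an^2 + bn + c. Substituting each data point gives a linear system:
  c = 5
  9a + 3b + c = -67
  36a + 6b + c = -247
Solving the system yields a = -6, b = -6, c = 5.
So q(n) = -6n² - 6n + 5.
Then q(1) = -7.

-7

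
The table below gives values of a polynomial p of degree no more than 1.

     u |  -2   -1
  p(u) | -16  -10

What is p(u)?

p(u) = 6u - 4

Write p(u) = au + b. Substituting each data point gives a linear system:
  -2a + b = -16
  -a + b = -10
Solving the system yields a = 6, b = -4.
So p(u) = 6u - 4.
Check: p(-2) = -16. ✓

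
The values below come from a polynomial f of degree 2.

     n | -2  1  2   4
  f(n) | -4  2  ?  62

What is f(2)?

16

The 3 known points determine the degree-2 polynomial uniquely.
Write f(n) = an^2 + bn + c. Substituting each data point gives a linear system:
  4a - 2b + c = -4
  a + b + c = 2
  16a + 4b + c = 62
Solving the system yields a = 3, b = 5, c = -6.
So f(n) = 3n² + 5n - 6.
Then f(2) = 16.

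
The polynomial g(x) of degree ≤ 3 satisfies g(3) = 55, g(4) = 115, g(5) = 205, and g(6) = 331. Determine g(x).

Write g(x) = ax^3 + bx^2 + cx + d. Substituting each data point gives a linear system:
  27a + 9b + 3c + d = 55
  64a + 16b + 4c + d = 115
  125a + 25b + 5c + d = 205
  216a + 36b + 6c + d = 331
Solving the system yields a = 1, b = 3, c = 2, d = -5.
So g(x) = x^3 + 3x^2 + 2x - 5.
Check: g(6) = 331. ✓

g(x) = x^3 + 3x^2 + 2x - 5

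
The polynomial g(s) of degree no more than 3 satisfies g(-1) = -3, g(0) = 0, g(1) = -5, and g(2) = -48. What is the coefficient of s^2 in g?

Write g(s) = as^3 + bs^2 + cs + d. Substituting each data point gives a linear system:
  -a + b - c + d = -3
  d = 0
  a + b + c + d = -5
  8a + 4b + 2c + d = -48
Solving the system yields a = -5, b = -4, c = 4, d = 0.
So g(s) = -5s^3 - 4s^2 + 4s.
The coefficient of s^2 is -4.

-4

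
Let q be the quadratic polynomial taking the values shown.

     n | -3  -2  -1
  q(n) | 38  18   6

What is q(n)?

Write q(n) = an^2 + bn + c. Substituting each data point gives a linear system:
  9a - 3b + c = 38
  4a - 2b + c = 18
  a - b + c = 6
Solving the system yields a = 4, b = 0, c = 2.
So q(n) = 4n² + 2.
Check: q(-3) = 38. ✓

q(n) = 4n^2 + 2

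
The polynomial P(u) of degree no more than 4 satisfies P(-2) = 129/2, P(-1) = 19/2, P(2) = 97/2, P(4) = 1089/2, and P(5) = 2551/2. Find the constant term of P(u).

1/2

Write P(u) = au^4 + bu^3 + cu^2 + du + e. Substituting each data point gives a linear system:
  16a - 8b + 4c - 2d + e = 129/2
  a - b + c - d + e = 19/2
  16a + 8b + 4c + 2d + e = 97/2
  256a + 64b + 16c + 4d + e = 1089/2
  625a + 125b + 25c + 5d + e = 2551/2
Solving the system yields a = 2, b = -1, c = 6, d = 0, e = 1/2.
So P(u) = 2u⁴ - u³ + 6u² + 1/2.
The constant term is 1/2.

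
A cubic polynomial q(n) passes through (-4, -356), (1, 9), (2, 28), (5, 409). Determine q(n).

Write q(n) = an^3 + bn^2 + cn + d. Substituting each data point gives a linear system:
  -64a + 16b - 4c + d = -356
  a + b + c + d = 9
  8a + 4b + 2c + d = 28
  125a + 25b + 5c + d = 409
Solving the system yields a = 4, b = -5, c = 6, d = 4.
So q(n) = 4n^3 - 5n^2 + 6n + 4.
Check: q(1) = 9. ✓

q(n) = 4n^3 - 5n^2 + 6n + 4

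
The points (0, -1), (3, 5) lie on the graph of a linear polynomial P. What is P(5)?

Write P(s) = as + b. Substituting each data point gives a linear system:
  b = -1
  3a + b = 5
Solving the system yields a = 2, b = -1.
So P(s) = 2s - 1.
Then P(5) = 9.

9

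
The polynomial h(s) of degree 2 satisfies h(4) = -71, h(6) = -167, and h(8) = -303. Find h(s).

Write h(s) = as^2 + bs + c. Substituting each data point gives a linear system:
  16a + 4b + c = -71
  36a + 6b + c = -167
  64a + 8b + c = -303
Solving the system yields a = -5, b = 2, c = 1.
So h(s) = -5s^2 + 2s + 1.
Check: h(4) = -71. ✓

h(s) = -5s^2 + 2s + 1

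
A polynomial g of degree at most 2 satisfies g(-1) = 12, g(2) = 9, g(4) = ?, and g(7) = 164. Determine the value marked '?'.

The 3 known points determine the degree-2 polynomial uniquely.
Write g(n) = an^2 + bn + c. Substituting each data point gives a linear system:
  a - b + c = 12
  4a + 2b + c = 9
  49a + 7b + c = 164
Solving the system yields a = 4, b = -5, c = 3.
So g(n) = 4n^2 - 5n + 3.
Then g(4) = 47.

47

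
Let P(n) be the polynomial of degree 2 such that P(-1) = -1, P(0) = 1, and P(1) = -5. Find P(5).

Write P(n) = an^2 + bn + c. Substituting each data point gives a linear system:
  a - b + c = -1
  c = 1
  a + b + c = -5
Solving the system yields a = -4, b = -2, c = 1.
So P(n) = -4n^2 - 2n + 1.
Then P(5) = -109.

-109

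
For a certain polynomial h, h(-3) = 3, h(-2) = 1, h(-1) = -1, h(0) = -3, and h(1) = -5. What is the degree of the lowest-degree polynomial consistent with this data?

Forward differences of the values at n = -3, -2, -1, 0, 1:
  h  : 3  1  -1  -3  -5
  Δ  : -2  -2  -2  -2
  Δ^2: 0  0  0
  Δ^3: 0  0
  Δ^4: 0
The first differences are constant (-2) and nonzero, while all higher differences vanish, so the minimal degree is 1.

1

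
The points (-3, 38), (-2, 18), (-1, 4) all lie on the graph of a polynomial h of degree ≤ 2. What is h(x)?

Write h(x) = ax^2 + bx + c. Substituting each data point gives a linear system:
  9a - 3b + c = 38
  4a - 2b + c = 18
  a - b + c = 4
Solving the system yields a = 3, b = -5, c = -4.
So h(x) = 3x^2 - 5x - 4.
Check: h(-2) = 18. ✓

h(x) = 3x^2 - 5x - 4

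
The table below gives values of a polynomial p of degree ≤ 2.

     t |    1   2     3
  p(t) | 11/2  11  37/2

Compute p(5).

79/2

Using the Lagrange interpolation formula with nodes 1, 2, 3:
  L_0(t) = (t - 2)(t - 3) / 2
  L_1(t) = (t - 1)(t - 3) / -1
  L_2(t) = (t - 1)(t - 2) / 2
Then p(t) = 11/2·L_0(t) + 11·L_1(t) + 37/2·L_2(t).
Expanding and collecting terms gives p(t) = t^2 + (5/2)t + 2.
Evaluating at t = 5: p(5) = 79/2.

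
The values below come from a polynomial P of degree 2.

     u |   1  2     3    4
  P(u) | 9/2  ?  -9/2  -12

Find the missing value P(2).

The 3 known points determine the degree-2 polynomial uniquely.
Write P(u) = au^2 + bu + c. Substituting each data point gives a linear system:
  a + b + c = 9/2
  9a + 3b + c = -9/2
  16a + 4b + c = -12
Solving the system yields a = -1, b = -1/2, c = 6.
So P(u) = -u² - (1/2)u + 6.
Then P(2) = 1.

1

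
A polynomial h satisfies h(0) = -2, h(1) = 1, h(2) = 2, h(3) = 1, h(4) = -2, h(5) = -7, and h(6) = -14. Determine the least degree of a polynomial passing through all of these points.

Forward differences of the values at x = 0, 1, 2, 3, 4, 5, 6:
  h  : -2  1  2  1  -2  -7  -14
  Δ  : 3  1  -1  -3  -5  -7
  Δ^2: -2  -2  -2  -2  -2
  Δ^3: 0  0  0  0
  Δ^4: 0  0  0
  Δ^5: 0  0
  Δ^6: 0
The second differences are constant (-2) and nonzero, while all higher differences vanish, so the minimal degree is 2.

2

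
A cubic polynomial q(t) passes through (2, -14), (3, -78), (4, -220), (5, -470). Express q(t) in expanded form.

Write q(t) = at^3 + bt^2 + ct + d. Substituting each data point gives a linear system:
  8a + 4b + 2c + d = -14
  27a + 9b + 3c + d = -78
  64a + 16b + 4c + d = -220
  125a + 25b + 5c + d = -470
Solving the system yields a = -5, b = 6, c = 1, d = 0.
So q(t) = -5t³ + 6t² + t.
Check: q(5) = -470. ✓

q(t) = -5t^3 + 6t^2 + t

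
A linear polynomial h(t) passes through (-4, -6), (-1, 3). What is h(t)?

h(t) = 3t + 6

Using the Lagrange interpolation formula with nodes -4, -1:
  L_0(t) = (t + 1) / -3
  L_1(t) = (t + 4) / 3
Then h(t) = -6·L_0(t) + 3·L_1(t).
Expanding and collecting terms gives h(t) = 3t + 6.
Check: h(-4) = -6. ✓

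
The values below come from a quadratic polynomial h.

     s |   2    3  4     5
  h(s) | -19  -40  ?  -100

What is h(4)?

-67

The 3 known points determine the degree-2 polynomial uniquely.
Write h(s) = as^2 + bs + c. Substituting each data point gives a linear system:
  4a + 2b + c = -19
  9a + 3b + c = -40
  25a + 5b + c = -100
Solving the system yields a = -3, b = -6, c = 5.
So h(s) = -3s² - 6s + 5.
Then h(4) = -67.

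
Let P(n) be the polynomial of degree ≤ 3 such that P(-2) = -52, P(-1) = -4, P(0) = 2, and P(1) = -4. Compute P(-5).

Using the Lagrange interpolation formula with nodes -2, -1, 0, 1:
  L_0(n) = (n + 1)n(n - 1) / -6
  L_1(n) = (n + 2)n(n - 1) / 2
  L_2(n) = (n + 2)(n + 1)(n - 1) / -2
  L_3(n) = (n + 2)(n + 1)n / 6
Then P(n) = -52·L_0(n) - 4·L_1(n) + 2·L_2(n) - 4·L_3(n).
Expanding and collecting terms gives P(n) = 5n^3 - 6n^2 - 5n + 2.
Evaluating at n = -5: P(-5) = -748.

-748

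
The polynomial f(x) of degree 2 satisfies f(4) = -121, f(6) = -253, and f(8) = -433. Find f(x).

f(x) = -6x^2 - 6x - 1

Write f(x) = ax^2 + bx + c. Substituting each data point gives a linear system:
  16a + 4b + c = -121
  36a + 6b + c = -253
  64a + 8b + c = -433
Solving the system yields a = -6, b = -6, c = -1.
So f(x) = -6x^2 - 6x - 1.
Check: f(4) = -121. ✓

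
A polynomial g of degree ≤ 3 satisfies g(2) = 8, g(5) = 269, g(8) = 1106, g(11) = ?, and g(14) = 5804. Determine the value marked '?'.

The 4 known points determine the degree-3 polynomial uniquely.
Write g(n) = an^3 + bn^2 + cn + d. Substituting each data point gives a linear system:
  8a + 4b + 2c + d = 8
  125a + 25b + 5c + d = 269
  512a + 64b + 8c + d = 1106
  2744a + 196b + 14c + d = 5804
Solving the system yields a = 2, b = 2, c = -5, d = -6.
So g(n) = 2n³ + 2n² - 5n - 6.
Then g(11) = 2843.

2843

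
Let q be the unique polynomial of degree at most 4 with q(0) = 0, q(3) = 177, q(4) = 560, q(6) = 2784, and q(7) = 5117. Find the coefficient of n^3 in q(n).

1

Write q(n) = an^4 + bn^3 + cn^2 + dn + e. Substituting each data point gives a linear system:
  e = 0
  81a + 27b + 9c + 3d + e = 177
  256a + 64b + 16c + 4d + e = 560
  1296a + 216b + 36c + 6d + e = 2784
  2401a + 343b + 49c + 7d + e = 5117
Solving the system yields a = 2, b = 1, c = 0, d = -4, e = 0.
So q(n) = 2n^4 + n^3 - 4n.
The coefficient of n^3 is 1.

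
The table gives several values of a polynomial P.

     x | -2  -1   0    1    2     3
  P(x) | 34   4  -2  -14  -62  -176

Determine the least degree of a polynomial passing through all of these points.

Forward differences of the values at x = -2, -1, 0, 1, 2, 3:
  P  : 34  4  -2  -14  -62  -176
  Δ  : -30  -6  -12  -48  -114
  Δ^2: 24  -6  -36  -66
  Δ^3: -30  -30  -30
  Δ^4: 0  0
  Δ^5: 0
The third differences are constant (-30) and nonzero, while all higher differences vanish, so the minimal degree is 3.

3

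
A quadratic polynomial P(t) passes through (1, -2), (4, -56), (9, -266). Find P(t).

P(t) = -3t^2 - 3t + 4

Write P(t) = at^2 + bt + c. Substituting each data point gives a linear system:
  a + b + c = -2
  16a + 4b + c = -56
  81a + 9b + c = -266
Solving the system yields a = -3, b = -3, c = 4.
So P(t) = -3t² - 3t + 4.
Check: P(1) = -2. ✓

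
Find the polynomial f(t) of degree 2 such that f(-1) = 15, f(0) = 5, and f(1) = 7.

f(t) = 6t^2 - 4t + 5

Using the Lagrange interpolation formula with nodes -1, 0, 1:
  L_0(t) = t(t - 1) / 2
  L_1(t) = (t + 1)(t - 1) / -1
  L_2(t) = (t + 1)t / 2
Then f(t) = 15·L_0(t) + 5·L_1(t) + 7·L_2(t).
Expanding and collecting terms gives f(t) = 6t^2 - 4t + 5.
Check: f(0) = 5. ✓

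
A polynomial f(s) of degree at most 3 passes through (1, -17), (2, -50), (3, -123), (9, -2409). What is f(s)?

f(s) = -3s^3 - 2s^2 - 6s - 6

Using the Lagrange interpolation formula with nodes 1, 2, 3, 9:
  L_0(s) = (s - 2)(s - 3)(s - 9) / -16
  L_1(s) = (s - 1)(s - 3)(s - 9) / 7
  L_2(s) = (s - 1)(s - 2)(s - 9) / -12
  L_3(s) = (s - 1)(s - 2)(s - 3) / 336
Then f(s) = -17·L_0(s) - 50·L_1(s) - 123·L_2(s) - 2409·L_3(s).
Expanding and collecting terms gives f(s) = -3s^3 - 2s^2 - 6s - 6.
Check: f(9) = -2409. ✓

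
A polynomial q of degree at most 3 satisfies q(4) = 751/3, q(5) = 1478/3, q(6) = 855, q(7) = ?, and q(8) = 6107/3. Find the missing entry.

The 4 known points determine the degree-3 polynomial uniquely.
Write q(u) = au^3 + bu^2 + cu + d. Substituting each data point gives a linear system:
  64a + 16b + 4c + d = 751/3
  125a + 25b + 5c + d = 1478/3
  216a + 36b + 6c + d = 855
  512a + 64b + 8c + d = 6107/3
Solving the system yields a = 4, b = 0, c = -5/3, d = 1.
So q(u) = 4u³ - (5/3)u + 1.
Then q(7) = 4084/3.

4084/3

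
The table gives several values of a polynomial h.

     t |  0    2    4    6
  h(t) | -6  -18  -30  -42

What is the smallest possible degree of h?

1

Forward differences of the values at t = 0, 2, 4, 6:
  h  : -6  -18  -30  -42
  Δ  : -12  -12  -12
  Δ^2: 0  0
  Δ^3: 0
The first differences are constant (-12) and nonzero, while all higher differences vanish, so the minimal degree is 1.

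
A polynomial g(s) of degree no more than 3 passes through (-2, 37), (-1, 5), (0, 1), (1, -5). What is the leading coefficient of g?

Write g(s) = as^3 + bs^2 + cs + d. Substituting each data point gives a linear system:
  -8a + 4b - 2c + d = 37
  -a + b - c + d = 5
  d = 1
  a + b + c + d = -5
Solving the system yields a = -5, b = -1, c = 0, d = 1.
So g(s) = -5s^3 - s^2 + 1.
The leading coefficient is -5.

-5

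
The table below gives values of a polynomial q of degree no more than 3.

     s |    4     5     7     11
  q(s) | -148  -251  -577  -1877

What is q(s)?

q(s) = -s^3 - 4s^2 - 6s + 4

Write q(s) = as^3 + bs^2 + cs + d. Substituting each data point gives a linear system:
  64a + 16b + 4c + d = -148
  125a + 25b + 5c + d = -251
  343a + 49b + 7c + d = -577
  1331a + 121b + 11c + d = -1877
Solving the system yields a = -1, b = -4, c = -6, d = 4.
So q(s) = -s^3 - 4s^2 - 6s + 4.
Check: q(11) = -1877. ✓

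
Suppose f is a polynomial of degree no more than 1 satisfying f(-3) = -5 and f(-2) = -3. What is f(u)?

f(u) = 2u + 1

Write f(u) = au + b. Substituting each data point gives a linear system:
  -3a + b = -5
  -2a + b = -3
Solving the system yields a = 2, b = 1.
So f(u) = 2u + 1.
Check: f(-3) = -5. ✓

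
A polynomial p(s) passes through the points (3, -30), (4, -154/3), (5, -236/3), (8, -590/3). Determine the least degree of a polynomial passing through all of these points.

Divided differences on the nodes 3, 4, 5, 8:
  order 0: -30  -154/3  -236/3  -590/3
  order 1: -64/3  -82/3  -118/3
  order 2: -3  -3
  order 3: 0
The order-2 divided differences are all -3 (nonzero) and every higher order vanishes, so the data lies on a polynomial of degree exactly 2.

2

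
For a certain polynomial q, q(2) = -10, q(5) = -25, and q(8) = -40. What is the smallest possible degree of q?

Forward differences of the values at n = 2, 5, 8:
  q  : -10  -25  -40
  Δ  : -15  -15
  Δ^2: 0
The first differences are constant (-15) and nonzero, while all higher differences vanish, so the minimal degree is 1.

1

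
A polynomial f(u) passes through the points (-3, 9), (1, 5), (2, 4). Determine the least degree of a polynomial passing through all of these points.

1

Divided differences on the nodes -3, 1, 2:
  order 0: 9  5  4
  order 1: -1  -1
  order 2: 0
The order-1 divided differences are all -1 (nonzero) and every higher order vanishes, so the data lies on a polynomial of degree exactly 1.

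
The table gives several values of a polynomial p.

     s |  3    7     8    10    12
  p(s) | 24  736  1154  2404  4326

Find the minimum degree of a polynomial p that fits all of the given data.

3

Divided differences on the nodes 3, 7, 8, 10, 12:
  order 0: 24  736  1154  2404  4326
  order 1: 178  418  625  961
  order 2: 48  69  84
  order 3: 3  3
  order 4: 0
The order-3 divided differences are all 3 (nonzero) and every higher order vanishes, so the data lies on a polynomial of degree exactly 3.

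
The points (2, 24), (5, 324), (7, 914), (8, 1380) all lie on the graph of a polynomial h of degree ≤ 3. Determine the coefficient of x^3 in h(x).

Write h(x) = ax^3 + bx^2 + cx + d. Substituting each data point gives a linear system:
  8a + 4b + 2c + d = 24
  125a + 25b + 5c + d = 324
  343a + 49b + 7c + d = 914
  512a + 64b + 8c + d = 1380
Solving the system yields a = 3, b = -3, c = 4, d = 4.
So h(x) = 3x^3 - 3x^2 + 4x + 4.
The leading coefficient is 3.

3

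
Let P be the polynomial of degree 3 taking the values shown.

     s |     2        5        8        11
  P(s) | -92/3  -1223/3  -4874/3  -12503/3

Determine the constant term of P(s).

Write P(s) = as^3 + bs^2 + cs + d. Substituting each data point gives a linear system:
  8a + 4b + 2c + d = -92/3
  125a + 25b + 5c + d = -1223/3
  512a + 64b + 8c + d = -4874/3
  1331a + 121b + 11c + d = -12503/3
Solving the system yields a = -3, b = -5/3, c = 3, d = -6.
So P(s) = -3s^3 - (5/3)s^2 + 3s - 6.
The constant term is -6.

-6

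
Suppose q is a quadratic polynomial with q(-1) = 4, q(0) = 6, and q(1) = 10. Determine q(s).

q(s) = s^2 + 3s + 6

Write q(s) = as^2 + bs + c. Substituting each data point gives a linear system:
  a - b + c = 4
  c = 6
  a + b + c = 10
Solving the system yields a = 1, b = 3, c = 6.
So q(s) = s² + 3s + 6.
Check: q(0) = 6. ✓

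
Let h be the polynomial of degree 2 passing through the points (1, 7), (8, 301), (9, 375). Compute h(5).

Using the Lagrange interpolation formula with nodes 1, 8, 9:
  L_0(s) = (s - 8)(s - 9) / 56
  L_1(s) = (s - 1)(s - 9) / -7
  L_2(s) = (s - 1)(s - 8) / 8
Then h(s) = 7·L_0(s) + 301·L_1(s) + 375·L_2(s).
Expanding and collecting terms gives h(s) = 4s^2 + 6s - 3.
Evaluating at s = 5: h(5) = 127.

127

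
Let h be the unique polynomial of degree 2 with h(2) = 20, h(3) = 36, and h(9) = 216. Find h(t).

Using the Lagrange interpolation formula with nodes 2, 3, 9:
  L_0(t) = (t - 3)(t - 9) / 7
  L_1(t) = (t - 2)(t - 9) / -6
  L_2(t) = (t - 2)(t - 3) / 42
Then h(t) = 20·L_0(t) + 36·L_1(t) + 216·L_2(t).
Expanding and collecting terms gives h(t) = 2t^2 + 6t.
Check: h(2) = 20. ✓

h(t) = 2t^2 + 6t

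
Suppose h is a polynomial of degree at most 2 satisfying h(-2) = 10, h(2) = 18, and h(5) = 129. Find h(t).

Using the Lagrange interpolation formula with nodes -2, 2, 5:
  L_0(t) = (t - 2)(t - 5) / 28
  L_1(t) = (t + 2)(t - 5) / -12
  L_2(t) = (t + 2)(t - 2) / 21
Then h(t) = 10·L_0(t) + 18·L_1(t) + 129·L_2(t).
Expanding and collecting terms gives h(t) = 5t^2 + 2t - 6.
Check: h(2) = 18. ✓

h(t) = 5t^2 + 2t - 6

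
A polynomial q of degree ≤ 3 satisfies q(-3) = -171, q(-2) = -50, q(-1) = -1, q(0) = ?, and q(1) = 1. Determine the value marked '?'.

6

The 4 known points determine the degree-3 polynomial uniquely.
Write q(x) = ax^3 + bx^2 + cx + d. Substituting each data point gives a linear system:
  -27a + 9b - 3c + d = -171
  -8a + 4b - 2c + d = -50
  -a + b - c + d = -1
  a + b + c + d = 1
Solving the system yields a = 5, b = -6, c = -4, d = 6.
So q(x) = 5x³ - 6x² - 4x + 6.
Then q(0) = 6.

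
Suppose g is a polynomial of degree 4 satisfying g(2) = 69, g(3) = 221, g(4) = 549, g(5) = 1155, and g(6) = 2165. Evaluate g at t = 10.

13605

Write g(t) = at^4 + bt^3 + ct^2 + dt + e. Substituting each data point gives a linear system:
  16a + 8b + 4c + 2d + e = 69
  81a + 27b + 9c + 3d + e = 221
  256a + 64b + 16c + 4d + e = 549
  625a + 125b + 25c + 5d + e = 1155
  1296a + 216b + 36c + 6d + e = 2165
Solving the system yields a = 1, b = 3, c = 6, d = 0, e = 5.
So g(t) = t⁴ + 3t³ + 6t² + 5.
Then g(10) = 13605.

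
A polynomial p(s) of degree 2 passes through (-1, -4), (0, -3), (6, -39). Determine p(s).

p(s) = -s^2 - 3

Write p(s) = as^2 + bs + c. Substituting each data point gives a linear system:
  a - b + c = -4
  c = -3
  36a + 6b + c = -39
Solving the system yields a = -1, b = 0, c = -3.
So p(s) = -s² - 3.
Check: p(0) = -3. ✓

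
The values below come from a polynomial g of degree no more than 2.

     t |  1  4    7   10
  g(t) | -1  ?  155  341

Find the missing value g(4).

The 3 known points determine the degree-2 polynomial uniquely.
Write g(t) = at^2 + bt + c. Substituting each data point gives a linear system:
  a + b + c = -1
  49a + 7b + c = 155
  100a + 10b + c = 341
Solving the system yields a = 4, b = -6, c = 1.
So g(t) = 4t² - 6t + 1.
Then g(4) = 41.

41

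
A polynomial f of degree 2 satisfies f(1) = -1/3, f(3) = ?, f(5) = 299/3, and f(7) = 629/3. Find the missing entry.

89/3

On equispaced nodes a degree-2 polynomial has vanishing third forward difference, so
  - f(1) + 3·f(3) - 3·f(5) + f(7) = 0.
Substituting the known values and solving for f(3):
  3·f(3) = 89
  f(3) = 89/3.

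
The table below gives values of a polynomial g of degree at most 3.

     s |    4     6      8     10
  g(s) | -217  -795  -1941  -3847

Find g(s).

g(s) = -4s^3 + s^2 + 5s + 3

Write g(s) = as^3 + bs^2 + cs + d. Substituting each data point gives a linear system:
  64a + 16b + 4c + d = -217
  216a + 36b + 6c + d = -795
  512a + 64b + 8c + d = -1941
  1000a + 100b + 10c + d = -3847
Solving the system yields a = -4, b = 1, c = 5, d = 3.
So g(s) = -4s³ + s² + 5s + 3.
Check: g(10) = -3847. ✓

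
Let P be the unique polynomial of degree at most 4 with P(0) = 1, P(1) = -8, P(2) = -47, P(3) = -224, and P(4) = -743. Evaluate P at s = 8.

-13679

Write P(s) = as^4 + bs^3 + cs^2 + ds + e. Substituting each data point gives a linear system:
  e = 1
  a + b + c + d + e = -8
  16a + 8b + 4c + 2d + e = -47
  81a + 27b + 9c + 3d + e = -224
  256a + 64b + 16c + 4d + e = -743
Solving the system yields a = -4, b = 6, c = -5, d = -6, e = 1.
So P(s) = -4s^4 + 6s^3 - 5s^2 - 6s + 1.
Then P(8) = -13679.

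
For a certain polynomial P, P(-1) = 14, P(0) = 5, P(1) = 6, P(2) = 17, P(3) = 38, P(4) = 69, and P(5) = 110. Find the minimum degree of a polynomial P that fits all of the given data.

2

Forward differences of the values at x = -1, 0, 1, 2, 3, 4, 5:
  P  : 14  5  6  17  38  69  110
  Δ  : -9  1  11  21  31  41
  Δ^2: 10  10  10  10  10
  Δ^3: 0  0  0  0
  Δ^4: 0  0  0
  Δ^5: 0  0
  Δ^6: 0
The second differences are constant (10) and nonzero, while all higher differences vanish, so the minimal degree is 2.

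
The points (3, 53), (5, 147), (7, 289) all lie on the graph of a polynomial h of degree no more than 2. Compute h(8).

378

Forward differences of the values at s = 3, 5, 7:
  h  : 53  147  289
  Δ  : 94  142
  Δ^2: 48
The second differences are constant, confirming degree 2.
Interpolating (Newton forward form) and evaluating at s = 8 gives h(8) = 378.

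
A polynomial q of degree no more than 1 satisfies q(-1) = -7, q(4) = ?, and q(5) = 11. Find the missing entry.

The 2 known points determine the degree-1 polynomial uniquely.
Write q(n) = an + b. Substituting each data point gives a linear system:
  -a + b = -7
  5a + b = 11
Solving the system yields a = 3, b = -4.
So q(n) = 3n - 4.
Then q(4) = 8.

8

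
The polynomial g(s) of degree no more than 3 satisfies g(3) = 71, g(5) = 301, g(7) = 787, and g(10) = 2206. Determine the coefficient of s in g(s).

Write g(s) = as^3 + bs^2 + cs + d. Substituting each data point gives a linear system:
  27a + 9b + 3c + d = 71
  125a + 25b + 5c + d = 301
  343a + 49b + 7c + d = 787
  1000a + 100b + 10c + d = 2206
Solving the system yields a = 2, b = 2, c = 1, d = -4.
So g(s) = 2s^3 + 2s^2 + s - 4.
The coefficient of s is 1.

1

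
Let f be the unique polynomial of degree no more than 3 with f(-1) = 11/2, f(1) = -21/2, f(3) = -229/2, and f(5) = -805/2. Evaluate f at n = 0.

5/2

Using the Lagrange interpolation formula with nodes -1, 1, 3, 5:
  L_0(n) = (n - 1)(n - 3)(n - 5) / -48
  L_1(n) = (n + 1)(n - 3)(n - 5) / 16
  L_2(n) = (n + 1)(n - 1)(n - 5) / -16
  L_3(n) = (n + 1)(n - 1)(n - 3) / 48
Then f(n) = 11/2·L_0(n) - 21/2·L_1(n) - 229/2·L_2(n) - 805/2·L_3(n).
Expanding and collecting terms gives f(n) = -2n^3 - 5n^2 - 6n + 5/2.
Evaluating at n = 0: f(0) = 5/2.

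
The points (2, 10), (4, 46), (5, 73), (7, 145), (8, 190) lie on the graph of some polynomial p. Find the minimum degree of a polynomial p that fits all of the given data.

Divided differences on the nodes 2, 4, 5, 7, 8:
  order 0: 10  46  73  145  190
  order 1: 18  27  36  45
  order 2: 3  3  3
  order 3: 0  0
  order 4: 0
The order-2 divided differences are all 3 (nonzero) and every higher order vanishes, so the data lies on a polynomial of degree exactly 2.

2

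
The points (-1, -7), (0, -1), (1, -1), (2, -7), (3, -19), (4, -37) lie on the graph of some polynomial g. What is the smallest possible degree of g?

2

Forward differences of the values at u = -1, 0, 1, 2, 3, 4:
  g  : -7  -1  -1  -7  -19  -37
  Δ  : 6  0  -6  -12  -18
  Δ^2: -6  -6  -6  -6
  Δ^3: 0  0  0
  Δ^4: 0  0
  Δ^5: 0
The second differences are constant (-6) and nonzero, while all higher differences vanish, so the minimal degree is 2.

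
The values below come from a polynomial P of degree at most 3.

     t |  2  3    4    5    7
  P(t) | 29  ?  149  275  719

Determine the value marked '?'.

The 4 known points determine the degree-3 polynomial uniquely.
Write P(t) = at^3 + bt^2 + ct + d. Substituting each data point gives a linear system:
  8a + 4b + 2c + d = 29
  64a + 16b + 4c + d = 149
  125a + 25b + 5c + d = 275
  343a + 49b + 7c + d = 719
Solving the system yields a = 2, b = 0, c = 4, d = 5.
So P(t) = 2t^3 + 4t + 5.
Then P(3) = 71.

71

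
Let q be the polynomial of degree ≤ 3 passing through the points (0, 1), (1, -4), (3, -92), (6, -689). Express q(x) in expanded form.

Using the Lagrange interpolation formula with nodes 0, 1, 3, 6:
  L_0(x) = (x - 1)(x - 3)(x - 6) / -18
  L_1(x) = x(x - 3)(x - 6) / 10
  L_2(x) = x(x - 1)(x - 6) / -18
  L_3(x) = x(x - 1)(x - 3) / 90
Then q(x) = 1·L_0(x) - 4·L_1(x) - 92·L_2(x) - 689·L_3(x).
Expanding and collecting terms gives q(x) = -3x³ - x² - x + 1.
Check: q(0) = 1. ✓

q(x) = -3x^3 - x^2 - x + 1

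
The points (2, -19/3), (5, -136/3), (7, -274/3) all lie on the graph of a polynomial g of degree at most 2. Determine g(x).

Write g(x) = ax^2 + bx + c. Substituting each data point gives a linear system:
  4a + 2b + c = -19/3
  25a + 5b + c = -136/3
  49a + 7b + c = -274/3
Solving the system yields a = -2, b = 1, c = -1/3.
So g(x) = -2x^2 + x - 1/3.
Check: g(5) = -136/3. ✓

g(x) = -2x^2 + x - 1/3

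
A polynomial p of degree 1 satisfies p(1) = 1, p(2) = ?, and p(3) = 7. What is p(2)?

The 2 known points determine the degree-1 polynomial uniquely.
Write p(n) = an + b. Substituting each data point gives a linear system:
  a + b = 1
  3a + b = 7
Solving the system yields a = 3, b = -2.
So p(n) = 3n - 2.
Then p(2) = 4.

4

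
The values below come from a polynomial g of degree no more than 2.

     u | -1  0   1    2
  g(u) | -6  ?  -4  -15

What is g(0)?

-1

The 3 known points determine the degree-2 polynomial uniquely.
Write g(u) = au^2 + bu + c. Substituting each data point gives a linear system:
  a - b + c = -6
  a + b + c = -4
  4a + 2b + c = -15
Solving the system yields a = -4, b = 1, c = -1.
So g(u) = -4u^2 + u - 1.
Then g(0) = -1.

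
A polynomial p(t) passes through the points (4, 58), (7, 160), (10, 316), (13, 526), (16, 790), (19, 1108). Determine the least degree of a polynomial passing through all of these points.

2

Forward differences of the values at t = 4, 7, 10, 13, 16, 19:
  p  : 58  160  316  526  790  1108
  Δ  : 102  156  210  264  318
  Δ^2: 54  54  54  54
  Δ^3: 0  0  0
  Δ^4: 0  0
  Δ^5: 0
The second differences are constant (54) and nonzero, while all higher differences vanish, so the minimal degree is 2.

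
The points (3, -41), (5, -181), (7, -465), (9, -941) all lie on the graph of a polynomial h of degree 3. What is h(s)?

Using the Lagrange interpolation formula with nodes 3, 5, 7, 9:
  L_0(s) = (s - 5)(s - 7)(s - 9) / -48
  L_1(s) = (s - 3)(s - 7)(s - 9) / 16
  L_2(s) = (s - 3)(s - 5)(s - 9) / -16
  L_3(s) = (s - 3)(s - 5)(s - 7) / 48
Then h(s) = -41·L_0(s) - 181·L_1(s) - 465·L_2(s) - 941·L_3(s).
Expanding and collecting terms gives h(s) = -s^3 - 3s^2 + 3s + 4.
Check: h(9) = -941. ✓

h(s) = -s^3 - 3s^2 + 3s + 4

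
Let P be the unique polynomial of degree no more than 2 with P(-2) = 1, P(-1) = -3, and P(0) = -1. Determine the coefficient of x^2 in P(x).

Write P(x) = ax^2 + bx + c. Substituting each data point gives a linear system:
  4a - 2b + c = 1
  a - b + c = -3
  c = -1
Solving the system yields a = 3, b = 5, c = -1.
So P(x) = 3x^2 + 5x - 1.
The leading coefficient is 3.

3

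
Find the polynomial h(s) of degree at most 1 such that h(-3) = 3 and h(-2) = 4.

Write h(s) = as + b. Substituting each data point gives a linear system:
  -3a + b = 3
  -2a + b = 4
Solving the system yields a = 1, b = 6.
So h(s) = s + 6.
Check: h(-3) = 3. ✓

h(s) = s + 6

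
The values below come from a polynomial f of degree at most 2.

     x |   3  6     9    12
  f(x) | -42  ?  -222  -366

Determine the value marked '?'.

-114

On equispaced nodes a degree-2 polynomial has vanishing third forward difference, so
  - f(3) + 3·f(6) - 3·f(9) + f(12) = 0.
Substituting the known values and solving for f(6):
  3·f(6) = -342
  f(6) = -114.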